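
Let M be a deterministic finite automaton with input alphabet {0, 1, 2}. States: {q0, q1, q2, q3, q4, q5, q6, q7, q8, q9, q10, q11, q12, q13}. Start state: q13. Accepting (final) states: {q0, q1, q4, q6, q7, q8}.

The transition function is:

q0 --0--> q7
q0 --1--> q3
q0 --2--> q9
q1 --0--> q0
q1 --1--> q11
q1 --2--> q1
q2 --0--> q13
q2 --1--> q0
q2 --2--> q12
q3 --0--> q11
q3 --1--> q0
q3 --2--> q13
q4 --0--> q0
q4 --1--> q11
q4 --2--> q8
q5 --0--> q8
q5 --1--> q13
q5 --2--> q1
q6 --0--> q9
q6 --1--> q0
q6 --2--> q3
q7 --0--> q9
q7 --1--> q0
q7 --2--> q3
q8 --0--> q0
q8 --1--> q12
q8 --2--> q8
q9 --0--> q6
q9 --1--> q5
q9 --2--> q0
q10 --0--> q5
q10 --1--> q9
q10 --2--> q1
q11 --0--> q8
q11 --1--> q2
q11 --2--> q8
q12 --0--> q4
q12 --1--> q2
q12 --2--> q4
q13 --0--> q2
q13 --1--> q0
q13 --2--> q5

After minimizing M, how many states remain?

7

Reachable states from the start: {q0,q1,q2,q3,q4,q5,q6,q7,q8,q9,q11,q12,q13}. Unreachable: {q10} — drop them.
Initial partition by acceptance: {q0,q1,q4,q6,q7,q8} | {q2,q3,q5,q9,q11,q12,q13}.
Refine {q0,q1,q4,q6,q7,q8} on symbol 0: members go to different blocks, giving {q0,q1,q4,q8} and {q6,q7}.
Refine {q0,q1,q4,q8} on symbol 0: members go to different blocks, giving {q1,q4,q8} and {q0}.
Refine {q2,q3,q5,q9,q11,q12,q13} on symbol 0: members go to different blocks, giving {q2,q3,q13} and {q5,q11,q12} and {q9}.
Split {q2,q3,q13} by δ(·,0) → {q2,q13} and {q3}.
Stable partition: {q1,q4,q8} | {q2,q13} | {q6,q7} | {q0} | {q5,q11,q12} | {q9} | {q3} — 7 equivalence classes.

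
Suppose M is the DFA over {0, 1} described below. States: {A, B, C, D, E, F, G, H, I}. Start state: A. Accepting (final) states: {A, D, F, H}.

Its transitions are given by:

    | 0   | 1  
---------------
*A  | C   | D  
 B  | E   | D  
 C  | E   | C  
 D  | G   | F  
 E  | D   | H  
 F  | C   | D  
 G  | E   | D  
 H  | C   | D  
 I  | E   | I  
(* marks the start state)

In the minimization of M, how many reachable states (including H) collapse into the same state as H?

States {B,I} cannot be reached from the start state, so discard them.
Initial partition by acceptance: {A,D,F,H} | {C,E,G}.
On input 0, block {C,E,G} splits into {C,G} and {E}.
On input 1, block {C,G} splits into {C} and {G}.
On input 0, block {A,D,F,H} splits into {A,F,H} and {D}.
The partition is now stable with 5 blocks: {A,F,H} | {C} | {E} | {G} | {D}.
The equivalence class containing H is {A,F,H}, of size 3.

3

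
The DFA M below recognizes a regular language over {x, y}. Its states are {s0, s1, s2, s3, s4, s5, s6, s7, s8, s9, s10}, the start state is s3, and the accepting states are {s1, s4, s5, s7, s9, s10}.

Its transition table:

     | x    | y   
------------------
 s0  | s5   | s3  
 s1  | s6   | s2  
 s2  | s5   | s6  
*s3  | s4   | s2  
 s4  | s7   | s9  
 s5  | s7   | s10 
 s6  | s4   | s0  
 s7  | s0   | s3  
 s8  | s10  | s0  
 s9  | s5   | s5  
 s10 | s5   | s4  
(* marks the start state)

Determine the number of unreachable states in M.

2

Starting at s3 and following transitions, the reachable set is {s0, s2, s3, s4, s5, s6, s7, s9, s10}. That leaves s1, s8 unreachable — 2 in total.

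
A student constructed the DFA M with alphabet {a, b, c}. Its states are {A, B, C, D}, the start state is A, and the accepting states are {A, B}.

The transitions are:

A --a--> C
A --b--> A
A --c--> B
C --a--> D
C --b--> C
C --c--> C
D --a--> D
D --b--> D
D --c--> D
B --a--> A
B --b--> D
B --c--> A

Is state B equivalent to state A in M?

No

Initial partition by acceptance: {A,B} | {C,D}.
Split {A,B} by δ(·,a) → {A} and {B}.
The partition is now stable with 3 blocks: {A} | {C,D} | {B}.
B and A end up in different blocks, so they are distinguishable. For instance, the string 'a' is accepted from only B.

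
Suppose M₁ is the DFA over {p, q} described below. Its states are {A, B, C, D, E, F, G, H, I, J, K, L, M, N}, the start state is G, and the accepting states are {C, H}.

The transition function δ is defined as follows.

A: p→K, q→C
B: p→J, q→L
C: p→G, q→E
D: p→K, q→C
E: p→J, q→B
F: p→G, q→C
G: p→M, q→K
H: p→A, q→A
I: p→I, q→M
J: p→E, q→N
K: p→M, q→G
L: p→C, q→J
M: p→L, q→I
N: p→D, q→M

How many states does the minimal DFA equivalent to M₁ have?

Reachable states from the start: {B,C,D,E,G,I,J,K,L,M,N}. Unreachable: {A,F,H} — drop them.
Start with accepting vs non-accepting: {C} | {B,D,E,G,I,J,K,L,M,N}.
Refine {B,D,E,G,I,J,K,L,M,N} on symbol p: members go to different blocks, giving {B,D,E,G,I,J,K,M,N} and {L}.
On input p, block {B,D,E,G,I,J,K,M,N} splits into {B,D,E,G,I,J,K,N} and {M}.
On input p, block {B,D,E,G,I,J,K,N} splits into {B,D,E,I,J,N} and {G,K}.
Refine {B,D,E,I,J,N} on symbol p: members go to different blocks, giving {B,E,I,J,N} and {D}.
Split {B,E,I,J,N} by δ(·,p) → {B,E,I,J} and {N}.
On input q, block {B,E,I,J} splits into {B} and {E} and {I} and {J}.
Stable partition: {C} | {B} | {L} | {M} | {G,K} | {D} | {N} | {E} | {I} | {J} — 10 equivalence classes.

10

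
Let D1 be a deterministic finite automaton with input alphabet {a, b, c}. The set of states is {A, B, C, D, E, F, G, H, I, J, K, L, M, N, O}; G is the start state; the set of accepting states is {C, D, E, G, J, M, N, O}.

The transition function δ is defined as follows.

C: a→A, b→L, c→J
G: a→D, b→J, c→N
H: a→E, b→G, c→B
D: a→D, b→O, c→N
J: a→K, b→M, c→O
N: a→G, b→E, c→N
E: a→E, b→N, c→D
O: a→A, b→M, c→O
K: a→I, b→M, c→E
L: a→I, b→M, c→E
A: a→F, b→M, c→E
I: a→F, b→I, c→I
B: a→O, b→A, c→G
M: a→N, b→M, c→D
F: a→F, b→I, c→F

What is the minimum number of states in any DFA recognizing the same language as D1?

7

First remove the unreachable states {B,C,H,L}; 11 states remain.
P0 = {D,E,G,J,M,N,O} | {A,F,I,K}.
Refine {D,E,G,J,M,N,O} on symbol a: members go to different blocks, giving {D,E,G,M,N} and {J,O}.
Split {D,E,G,M,N} by δ(·,b) → {E,M,N} and {D,G}.
On input a, block {E,M,N} splits into {E,M} and {N}.
On input a, block {E,M} splits into {E} and {M}.
Split {A,F,I,K} by δ(·,b) → {A,K} and {F,I}.
The partition is now stable with 7 blocks: {E} | {A,K} | {J,O} | {D,G} | {N} | {M} | {F,I}.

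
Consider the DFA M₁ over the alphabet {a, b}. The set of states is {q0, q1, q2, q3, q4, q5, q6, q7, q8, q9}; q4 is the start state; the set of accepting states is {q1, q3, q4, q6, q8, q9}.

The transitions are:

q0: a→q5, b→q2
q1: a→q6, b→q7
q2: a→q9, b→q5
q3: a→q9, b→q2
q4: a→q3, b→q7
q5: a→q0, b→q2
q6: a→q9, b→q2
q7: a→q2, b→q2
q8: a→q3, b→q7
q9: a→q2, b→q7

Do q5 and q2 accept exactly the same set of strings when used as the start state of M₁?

No

States {q1,q6,q8} cannot be reached from the start state, so discard them.
Start with accepting vs non-accepting: {q3,q4,q9} | {q0,q2,q5,q7}.
On input a, block {q3,q4,q9} splits into {q3,q4} and {q9}.
On input a, block {q3,q4} splits into {q3} and {q4}.
Refine {q0,q2,q5,q7} on symbol a: members go to different blocks, giving {q0,q5,q7} and {q2}.
On input a, block {q0,q5,q7} splits into {q0,q5} and {q7}.
The partition is now stable with 6 blocks: {q3} | {q0,q5} | {q9} | {q4} | {q2} | {q7}.
q5 and q2 end up in different blocks, so they are distinguishable. For instance, the string 'a' is accepted from only q2.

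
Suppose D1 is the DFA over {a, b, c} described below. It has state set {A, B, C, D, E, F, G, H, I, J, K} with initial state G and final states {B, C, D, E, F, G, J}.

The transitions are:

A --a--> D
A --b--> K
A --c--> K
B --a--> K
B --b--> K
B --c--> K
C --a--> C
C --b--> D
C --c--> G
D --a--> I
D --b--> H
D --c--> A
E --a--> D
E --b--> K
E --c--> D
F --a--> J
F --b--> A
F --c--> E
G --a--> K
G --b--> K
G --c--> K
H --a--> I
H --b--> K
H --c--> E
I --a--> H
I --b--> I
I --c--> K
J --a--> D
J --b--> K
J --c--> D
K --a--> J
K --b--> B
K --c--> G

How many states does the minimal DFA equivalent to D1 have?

7

Reachable states from the start: {A,B,D,E,G,H,I,J,K}. Unreachable: {C,F} — drop them.
Initial partition by acceptance: {B,D,E,G,J} | {A,H,I,K}.
Refine {B,D,E,G,J} on symbol a: members go to different blocks, giving {B,D,G} and {E,J}.
Split {A,H,I,K} by δ(·,a) → {H,I} and {A} and {K}.
On input a, block {B,D,G} splits into {B,G} and {D}.
Refine {H,I} on symbol b: members go to different blocks, giving {H} and {I}.
Stable partition: {B,G} | {H} | {E,J} | {A} | {K} | {D} | {I} — 7 equivalence classes.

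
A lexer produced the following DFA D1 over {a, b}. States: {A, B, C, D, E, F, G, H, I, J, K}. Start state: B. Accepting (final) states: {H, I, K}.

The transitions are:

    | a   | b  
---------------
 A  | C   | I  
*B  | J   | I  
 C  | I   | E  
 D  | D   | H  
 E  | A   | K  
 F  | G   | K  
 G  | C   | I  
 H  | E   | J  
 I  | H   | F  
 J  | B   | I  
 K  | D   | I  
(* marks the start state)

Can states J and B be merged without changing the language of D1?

Yes

P0 = {H,I,K} | {A,B,C,D,E,F,G,J}.
Split {H,I,K} by δ(·,a) → {H,K} and {I}.
Split {H,K} by δ(·,b) → {H} and {K}.
Refine {A,B,C,D,E,F,G,J} on symbol a: members go to different blocks, giving {A,B,D,E,F,G,J} and {C}.
Split {A,B,D,E,F,G,J} by δ(·,a) → {B,D,E,F,J} and {A,G}.
On input a, block {B,D,E,F,J} splits into {B,D,J} and {E,F}.
Refine {B,D,J} on symbol b: members go to different blocks, giving {B,J} and {D}.
Stable partition: {H} | {B,J} | {I} | {K} | {C} | {A,G} | {E,F} | {D} — 8 equivalence classes.
J and B lie in the same block of the stable partition, so they are equivalent — no string distinguishes them.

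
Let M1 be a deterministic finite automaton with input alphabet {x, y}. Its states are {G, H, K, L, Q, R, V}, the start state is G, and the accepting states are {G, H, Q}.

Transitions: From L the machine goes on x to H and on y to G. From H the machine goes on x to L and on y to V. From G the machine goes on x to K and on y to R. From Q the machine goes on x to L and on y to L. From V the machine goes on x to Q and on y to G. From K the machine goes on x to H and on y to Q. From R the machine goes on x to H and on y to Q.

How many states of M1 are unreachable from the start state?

A breadth-first search from the start state visits every state.

0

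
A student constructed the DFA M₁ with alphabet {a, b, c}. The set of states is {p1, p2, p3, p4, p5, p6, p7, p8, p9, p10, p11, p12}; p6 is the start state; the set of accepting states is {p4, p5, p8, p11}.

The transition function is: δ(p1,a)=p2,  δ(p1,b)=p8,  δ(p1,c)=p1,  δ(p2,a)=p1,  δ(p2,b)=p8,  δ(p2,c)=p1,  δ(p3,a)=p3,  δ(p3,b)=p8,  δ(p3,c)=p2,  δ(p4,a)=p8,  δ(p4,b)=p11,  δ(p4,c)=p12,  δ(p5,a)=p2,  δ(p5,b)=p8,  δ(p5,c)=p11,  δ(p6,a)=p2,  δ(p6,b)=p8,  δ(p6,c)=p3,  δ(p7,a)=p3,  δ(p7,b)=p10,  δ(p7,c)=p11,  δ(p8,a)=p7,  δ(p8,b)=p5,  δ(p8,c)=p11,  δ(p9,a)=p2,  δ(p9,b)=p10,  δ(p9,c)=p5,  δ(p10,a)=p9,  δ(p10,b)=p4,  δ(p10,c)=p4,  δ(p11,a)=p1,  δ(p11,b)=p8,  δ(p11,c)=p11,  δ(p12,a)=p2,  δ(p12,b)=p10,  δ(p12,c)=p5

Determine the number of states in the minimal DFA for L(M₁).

Every state is reachable, so we keep all 12.
Initial partition by acceptance: {p4,p5,p8,p11} | {p1,p2,p3,p6,p7,p9,p10,p12}.
Refine {p4,p5,p8,p11} on symbol a: members go to different blocks, giving {p5,p8,p11} and {p4}.
On input b, block {p1,p2,p3,p6,p7,p9,p10,p12} splits into {p1,p2,p3,p6} and {p7,p9,p12} and {p10}.
On input a, block {p5,p8,p11} splits into {p5,p11} and {p8}.
No further refinement is possible. Final partition (6 blocks): {p5,p11} | {p1,p2,p3,p6} | {p4} | {p7,p9,p12} | {p10} | {p8}.

6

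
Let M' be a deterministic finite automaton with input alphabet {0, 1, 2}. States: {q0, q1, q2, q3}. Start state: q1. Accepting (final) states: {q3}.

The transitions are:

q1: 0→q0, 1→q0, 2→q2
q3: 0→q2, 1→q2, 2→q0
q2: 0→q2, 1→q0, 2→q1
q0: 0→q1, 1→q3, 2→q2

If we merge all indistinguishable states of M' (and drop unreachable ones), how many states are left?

Start with accepting vs non-accepting: {q3} | {q0,q1,q2}.
On input 1, block {q0,q1,q2} splits into {q1,q2} and {q0}.
On input 0, block {q1,q2} splits into {q1} and {q2}.
The partition is now stable with 4 blocks: {q3} | {q1} | {q0} | {q2}.

4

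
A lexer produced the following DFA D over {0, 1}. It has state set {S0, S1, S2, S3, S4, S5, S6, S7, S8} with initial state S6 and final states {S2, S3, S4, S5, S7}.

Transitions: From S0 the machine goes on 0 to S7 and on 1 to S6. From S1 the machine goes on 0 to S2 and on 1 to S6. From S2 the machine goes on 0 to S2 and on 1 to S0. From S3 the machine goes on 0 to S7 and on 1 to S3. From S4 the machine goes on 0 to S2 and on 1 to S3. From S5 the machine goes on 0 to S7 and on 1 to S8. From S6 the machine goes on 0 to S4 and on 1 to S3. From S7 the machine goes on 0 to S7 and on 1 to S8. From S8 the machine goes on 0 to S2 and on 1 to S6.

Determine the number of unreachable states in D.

2

BFS from S6 reaches {S0, S2, S3, S4, S6, S7, S8}; the 2 state(s) S1, S5 are never visited.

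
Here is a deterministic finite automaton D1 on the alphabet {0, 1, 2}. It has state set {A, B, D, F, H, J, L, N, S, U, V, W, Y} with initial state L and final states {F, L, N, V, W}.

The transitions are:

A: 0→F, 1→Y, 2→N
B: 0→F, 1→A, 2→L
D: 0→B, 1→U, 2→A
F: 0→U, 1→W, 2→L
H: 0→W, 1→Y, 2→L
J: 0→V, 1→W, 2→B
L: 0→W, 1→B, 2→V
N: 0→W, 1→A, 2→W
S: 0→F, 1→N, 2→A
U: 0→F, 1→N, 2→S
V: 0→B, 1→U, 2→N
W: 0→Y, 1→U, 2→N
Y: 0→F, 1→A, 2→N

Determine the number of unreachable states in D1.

3

BFS from L reaches {A, B, F, L, N, S, U, V, W, Y}; the 3 state(s) D, H, J are never visited.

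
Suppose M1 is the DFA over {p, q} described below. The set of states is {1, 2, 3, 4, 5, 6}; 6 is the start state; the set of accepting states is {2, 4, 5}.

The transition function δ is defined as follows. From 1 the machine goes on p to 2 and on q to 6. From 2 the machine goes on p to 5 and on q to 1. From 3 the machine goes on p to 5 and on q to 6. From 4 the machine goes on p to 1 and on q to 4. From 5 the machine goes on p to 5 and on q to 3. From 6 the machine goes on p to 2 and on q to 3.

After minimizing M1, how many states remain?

First remove the unreachable states {4}; 5 states remain.
P0 = {2,5} | {1,3,6}.
Stable partition: {2,5} | {1,3,6} — 2 equivalence classes.

2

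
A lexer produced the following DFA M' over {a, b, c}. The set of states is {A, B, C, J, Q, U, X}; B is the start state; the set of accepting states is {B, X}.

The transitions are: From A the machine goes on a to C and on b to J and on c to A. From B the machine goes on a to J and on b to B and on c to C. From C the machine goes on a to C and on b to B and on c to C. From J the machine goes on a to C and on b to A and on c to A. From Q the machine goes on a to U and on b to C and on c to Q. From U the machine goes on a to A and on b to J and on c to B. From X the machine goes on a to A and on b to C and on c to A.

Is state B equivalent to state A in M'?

States {Q,U,X} cannot be reached from the start state, so discard them.
Start with accepting vs non-accepting: {B} | {A,C,J}.
Refine {A,C,J} on symbol b: members go to different blocks, giving {A,J} and {C}.
The partition is now stable with 3 blocks: {B} | {A,J} | {C}.
B and A end up in different blocks, so they are distinguishable. For instance, the string 'ε' is accepted from only B.

No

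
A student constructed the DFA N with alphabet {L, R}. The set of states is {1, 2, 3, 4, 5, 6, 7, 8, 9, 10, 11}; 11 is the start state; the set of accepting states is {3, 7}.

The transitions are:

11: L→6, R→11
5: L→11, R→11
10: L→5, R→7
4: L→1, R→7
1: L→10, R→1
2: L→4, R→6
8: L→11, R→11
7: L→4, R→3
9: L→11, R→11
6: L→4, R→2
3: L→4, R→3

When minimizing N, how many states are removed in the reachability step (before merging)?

No path from 11 leads to 8, 9; the other 9 states are all reachable.

2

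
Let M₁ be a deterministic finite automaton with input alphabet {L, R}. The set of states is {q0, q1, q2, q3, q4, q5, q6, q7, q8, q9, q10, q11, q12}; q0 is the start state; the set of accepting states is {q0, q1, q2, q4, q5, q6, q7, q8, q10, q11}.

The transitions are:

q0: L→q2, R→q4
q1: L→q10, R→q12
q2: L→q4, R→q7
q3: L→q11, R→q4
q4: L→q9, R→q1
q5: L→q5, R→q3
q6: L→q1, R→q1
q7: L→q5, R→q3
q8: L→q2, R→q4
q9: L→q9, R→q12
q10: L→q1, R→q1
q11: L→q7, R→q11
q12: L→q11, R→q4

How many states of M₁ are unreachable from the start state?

2

No path from q0 leads to q6, q8; the other 11 states are all reachable.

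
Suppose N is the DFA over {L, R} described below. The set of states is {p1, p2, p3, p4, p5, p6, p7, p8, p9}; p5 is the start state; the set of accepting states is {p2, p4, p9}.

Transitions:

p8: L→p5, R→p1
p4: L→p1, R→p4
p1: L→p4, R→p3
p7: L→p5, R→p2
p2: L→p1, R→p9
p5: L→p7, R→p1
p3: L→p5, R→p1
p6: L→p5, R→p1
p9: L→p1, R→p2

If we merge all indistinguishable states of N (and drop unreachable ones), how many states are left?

5

Reachable states from the start: {p1,p2,p3,p4,p5,p7,p9}. Unreachable: {p6,p8} — drop them.
Initial partition by acceptance: {p2,p4,p9} | {p1,p3,p5,p7}.
Split {p1,p3,p5,p7} by δ(·,L) → {p3,p5,p7} and {p1}.
Refine {p3,p5,p7} on symbol R: members go to different blocks, giving {p3,p5} and {p7}.
Split {p3,p5} by δ(·,L) → {p3} and {p5}.
No further refinement is possible. Final partition (5 blocks): {p2,p4,p9} | {p3} | {p1} | {p7} | {p5}.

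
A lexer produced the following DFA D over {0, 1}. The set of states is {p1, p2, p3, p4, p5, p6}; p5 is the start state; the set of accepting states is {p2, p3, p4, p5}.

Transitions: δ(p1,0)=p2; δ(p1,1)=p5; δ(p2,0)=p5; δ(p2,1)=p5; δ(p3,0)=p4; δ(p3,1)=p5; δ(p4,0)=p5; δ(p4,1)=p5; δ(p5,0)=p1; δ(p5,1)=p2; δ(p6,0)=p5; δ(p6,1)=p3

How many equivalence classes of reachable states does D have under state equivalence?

3

Reachable states from the start: {p1,p2,p5}. Unreachable: {p3,p4,p6} — drop them.
P0 = {p2,p5} | {p1}.
On input 0, block {p2,p5} splits into {p2} and {p5}.
Stable partition: {p2} | {p1} | {p5} — 3 equivalence classes.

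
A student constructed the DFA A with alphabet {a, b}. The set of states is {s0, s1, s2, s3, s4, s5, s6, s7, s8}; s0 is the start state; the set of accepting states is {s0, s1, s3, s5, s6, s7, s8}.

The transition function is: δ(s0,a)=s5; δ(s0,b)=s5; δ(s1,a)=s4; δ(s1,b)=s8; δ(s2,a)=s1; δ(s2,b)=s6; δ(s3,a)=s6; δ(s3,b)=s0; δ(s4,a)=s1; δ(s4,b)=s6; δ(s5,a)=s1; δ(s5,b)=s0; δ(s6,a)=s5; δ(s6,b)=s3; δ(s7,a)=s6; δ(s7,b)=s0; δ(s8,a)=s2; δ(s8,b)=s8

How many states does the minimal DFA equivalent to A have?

6

Reachable states from the start: {s0,s1,s2,s3,s4,s5,s6,s8}. Unreachable: {s7} — drop them.
P0 = {s0,s1,s3,s5,s6,s8} | {s2,s4}.
Refine {s0,s1,s3,s5,s6,s8} on symbol a: members go to different blocks, giving {s0,s3,s5,s6} and {s1,s8}.
Split {s0,s3,s5,s6} by δ(·,a) → {s0,s3,s6} and {s5}.
Refine {s0,s3,s6} on symbol a: members go to different blocks, giving {s0,s6} and {s3}.
Refine {s0,s6} on symbol b: members go to different blocks, giving {s0} and {s6}.
Stable partition: {s0} | {s2,s4} | {s1,s8} | {s5} | {s3} | {s6} — 6 equivalence classes.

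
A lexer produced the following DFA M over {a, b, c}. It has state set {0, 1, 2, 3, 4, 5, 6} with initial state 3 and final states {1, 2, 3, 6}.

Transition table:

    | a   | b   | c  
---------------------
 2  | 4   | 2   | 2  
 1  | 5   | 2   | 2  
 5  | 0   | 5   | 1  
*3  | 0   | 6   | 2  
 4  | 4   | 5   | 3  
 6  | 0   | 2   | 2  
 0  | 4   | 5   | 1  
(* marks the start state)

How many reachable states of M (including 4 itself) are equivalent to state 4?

3

P0 = {1,2,3,6} | {0,4,5}.
Stable partition: {1,2,3,6} | {0,4,5} — 2 equivalence classes.
The equivalence class containing 4 is {0,4,5}, of size 3.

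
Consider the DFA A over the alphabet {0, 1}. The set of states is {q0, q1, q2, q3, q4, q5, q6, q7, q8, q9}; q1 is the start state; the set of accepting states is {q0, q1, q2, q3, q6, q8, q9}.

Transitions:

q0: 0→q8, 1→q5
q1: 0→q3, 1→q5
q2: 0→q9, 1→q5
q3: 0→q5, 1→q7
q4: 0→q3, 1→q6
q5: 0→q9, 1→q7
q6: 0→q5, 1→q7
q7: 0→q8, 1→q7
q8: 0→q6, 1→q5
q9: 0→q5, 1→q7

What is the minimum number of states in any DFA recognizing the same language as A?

Reachable states from the start: {q1,q3,q5,q6,q7,q8,q9}. Unreachable: {q0,q2,q4} — drop them.
Start with accepting vs non-accepting: {q1,q3,q6,q8,q9} | {q5,q7}.
Refine {q1,q3,q6,q8,q9} on symbol 0: members go to different blocks, giving {q3,q6,q9} and {q1,q8}.
Split {q5,q7} by δ(·,0) → {q5} and {q7}.
Stable partition: {q3,q6,q9} | {q5} | {q1,q8} | {q7} — 4 equivalence classes.

4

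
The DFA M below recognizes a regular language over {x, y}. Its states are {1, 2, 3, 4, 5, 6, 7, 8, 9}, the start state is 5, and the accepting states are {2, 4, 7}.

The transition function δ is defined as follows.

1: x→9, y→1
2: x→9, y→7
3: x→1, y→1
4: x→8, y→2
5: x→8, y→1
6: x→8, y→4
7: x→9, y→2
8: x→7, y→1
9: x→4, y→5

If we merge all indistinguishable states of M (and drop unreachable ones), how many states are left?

Reachable states from the start: {1,2,4,5,7,8,9}. Unreachable: {3,6} — drop them.
Initial partition by acceptance: {2,4,7} | {1,5,8,9}.
Refine {1,5,8,9} on symbol x: members go to different blocks, giving {1,5} and {8,9}.
Stable partition: {2,4,7} | {1,5} | {8,9} — 3 equivalence classes.

3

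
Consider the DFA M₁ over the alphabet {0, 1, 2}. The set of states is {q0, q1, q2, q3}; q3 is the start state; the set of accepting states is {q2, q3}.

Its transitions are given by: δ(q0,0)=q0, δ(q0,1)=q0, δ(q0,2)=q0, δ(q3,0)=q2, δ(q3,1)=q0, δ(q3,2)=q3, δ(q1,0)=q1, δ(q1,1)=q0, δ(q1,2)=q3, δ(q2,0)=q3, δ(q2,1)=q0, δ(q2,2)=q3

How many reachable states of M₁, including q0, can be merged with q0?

First remove the unreachable states {q1}; 3 states remain.
Initial partition by acceptance: {q2,q3} | {q0}.
Stable partition: {q2,q3} | {q0} — 2 equivalence classes.
The equivalence class containing q0 is {q0}, of size 1.

1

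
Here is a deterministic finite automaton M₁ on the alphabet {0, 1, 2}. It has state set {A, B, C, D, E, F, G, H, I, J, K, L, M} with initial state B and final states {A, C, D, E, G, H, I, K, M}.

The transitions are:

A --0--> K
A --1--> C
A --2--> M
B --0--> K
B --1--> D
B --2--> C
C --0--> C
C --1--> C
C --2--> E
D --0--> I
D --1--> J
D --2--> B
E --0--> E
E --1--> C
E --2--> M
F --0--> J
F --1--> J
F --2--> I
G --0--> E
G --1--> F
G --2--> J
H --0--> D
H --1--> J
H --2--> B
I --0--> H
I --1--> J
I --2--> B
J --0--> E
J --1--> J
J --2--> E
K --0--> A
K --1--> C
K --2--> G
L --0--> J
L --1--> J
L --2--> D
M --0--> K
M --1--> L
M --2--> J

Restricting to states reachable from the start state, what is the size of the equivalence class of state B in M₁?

All states are reachable from the start state.
Initial partition by acceptance: {A,C,D,E,G,H,I,K,M} | {B,F,J,L}.
Refine {A,C,D,E,G,H,I,K,M} on symbol 1: members go to different blocks, giving {D,G,H,I,M} and {A,C,E,K}.
Refine {D,G,H,I,M} on symbol 0: members go to different blocks, giving {D,H,I} and {G,M}.
Split {B,F,J,L} by δ(·,0) → {B,J} and {F,L}.
On input 1, block {B,J} splits into {B} and {J}.
Refine {A,C,E,K} on symbol 2: members go to different blocks, giving {A,E,K} and {C}.
No further refinement is possible. Final partition (7 blocks): {D,H,I} | {B} | {A,E,K} | {G,M} | {F,L} | {J} | {C}.
State B belongs to the block {B}, which has 1 states.

1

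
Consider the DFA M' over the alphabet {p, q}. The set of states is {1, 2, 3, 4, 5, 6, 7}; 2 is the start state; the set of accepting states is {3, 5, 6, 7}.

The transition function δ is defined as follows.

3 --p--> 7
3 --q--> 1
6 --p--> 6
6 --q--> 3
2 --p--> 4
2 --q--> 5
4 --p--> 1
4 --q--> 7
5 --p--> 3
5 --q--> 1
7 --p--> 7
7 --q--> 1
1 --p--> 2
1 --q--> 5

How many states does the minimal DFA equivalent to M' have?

2

Reachable states from the start: {1,2,3,4,5,7}. Unreachable: {6} — drop them.
Initial partition by acceptance: {3,5,7} | {1,2,4}.
No further refinement is possible. Final partition (2 blocks): {3,5,7} | {1,2,4}.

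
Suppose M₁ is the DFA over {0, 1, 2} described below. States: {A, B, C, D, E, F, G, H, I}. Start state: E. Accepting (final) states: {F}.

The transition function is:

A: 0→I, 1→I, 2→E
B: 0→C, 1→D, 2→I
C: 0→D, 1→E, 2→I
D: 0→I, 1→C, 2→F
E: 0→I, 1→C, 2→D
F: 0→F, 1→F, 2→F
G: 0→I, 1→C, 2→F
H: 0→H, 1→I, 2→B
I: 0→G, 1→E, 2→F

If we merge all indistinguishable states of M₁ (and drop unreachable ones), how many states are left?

States {A,B,H} cannot be reached from the start state, so discard them.
Initial partition by acceptance: {F} | {C,D,E,G,I}.
On input 2, block {C,D,E,G,I} splits into {D,G,I} and {C,E}.
The partition is now stable with 3 blocks: {F} | {D,G,I} | {C,E}.

3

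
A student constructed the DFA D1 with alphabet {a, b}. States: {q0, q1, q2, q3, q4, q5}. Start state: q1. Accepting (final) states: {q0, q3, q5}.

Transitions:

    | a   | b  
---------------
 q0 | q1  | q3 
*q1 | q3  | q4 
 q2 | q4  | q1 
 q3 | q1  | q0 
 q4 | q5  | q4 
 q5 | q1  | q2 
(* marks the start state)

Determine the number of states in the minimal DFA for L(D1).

Initial partition by acceptance: {q0,q3,q5} | {q1,q2,q4}.
On input b, block {q0,q3,q5} splits into {q0,q3} and {q5}.
Split {q1,q2,q4} by δ(·,a) → {q1} and {q2} and {q4}.
The partition is now stable with 5 blocks: {q0,q3} | {q1} | {q5} | {q2} | {q4}.

5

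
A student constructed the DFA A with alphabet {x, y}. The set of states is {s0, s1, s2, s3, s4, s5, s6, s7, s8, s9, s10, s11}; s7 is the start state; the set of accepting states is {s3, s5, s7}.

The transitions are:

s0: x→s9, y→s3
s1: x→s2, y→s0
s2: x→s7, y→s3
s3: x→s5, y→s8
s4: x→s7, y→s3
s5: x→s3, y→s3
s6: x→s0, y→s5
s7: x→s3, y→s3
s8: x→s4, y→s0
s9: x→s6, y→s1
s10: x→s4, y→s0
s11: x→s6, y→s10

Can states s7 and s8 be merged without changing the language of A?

States {s10,s11} cannot be reached from the start state, so discard them.
Start with accepting vs non-accepting: {s3,s5,s7} | {s0,s1,s2,s4,s6,s8,s9}.
Refine {s3,s5,s7} on symbol y: members go to different blocks, giving {s5,s7} and {s3}.
Refine {s0,s1,s2,s4,s6,s8,s9} on symbol x: members go to different blocks, giving {s0,s1,s6,s8,s9} and {s2,s4}.
Split {s0,s1,s6,s8,s9} by δ(·,x) → {s0,s6,s9} and {s1,s8}.
Refine {s0,s6,s9} on symbol y: members go to different blocks, giving {s0} and {s6} and {s9}.
Stable partition: {s5,s7} | {s0} | {s3} | {s2,s4} | {s1,s8} | {s6} | {s9} — 7 equivalence classes.
s7 and s8 end up in different blocks, so they are distinguishable. For instance, the string 'ε' is accepted from only s7.

No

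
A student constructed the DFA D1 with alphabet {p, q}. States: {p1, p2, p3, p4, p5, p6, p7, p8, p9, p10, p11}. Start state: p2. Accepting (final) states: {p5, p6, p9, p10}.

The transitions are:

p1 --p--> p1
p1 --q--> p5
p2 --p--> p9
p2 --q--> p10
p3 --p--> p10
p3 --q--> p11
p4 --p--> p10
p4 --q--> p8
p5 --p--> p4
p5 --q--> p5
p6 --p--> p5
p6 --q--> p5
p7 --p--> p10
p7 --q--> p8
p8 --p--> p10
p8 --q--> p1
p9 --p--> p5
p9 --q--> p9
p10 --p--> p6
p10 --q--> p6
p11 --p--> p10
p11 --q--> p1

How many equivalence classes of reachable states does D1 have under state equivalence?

8

Reachable states from the start: {p1,p2,p4,p5,p6,p8,p9,p10}. Unreachable: {p3,p7,p11} — drop them.
Start with accepting vs non-accepting: {p5,p6,p9,p10} | {p1,p2,p4,p8}.
Refine {p5,p6,p9,p10} on symbol p: members go to different blocks, giving {p6,p9,p10} and {p5}.
On input p, block {p6,p9,p10} splits into {p6,p9} and {p10}.
Refine {p6,p9} on symbol q: members go to different blocks, giving {p6} and {p9}.
Refine {p1,p2,p4,p8} on symbol p: members go to different blocks, giving {p4,p8} and {p1} and {p2}.
Split {p4,p8} by δ(·,q) → {p4} and {p8}.
The partition is now stable with 8 blocks: {p6} | {p4} | {p5} | {p10} | {p9} | {p1} | {p2} | {p8}.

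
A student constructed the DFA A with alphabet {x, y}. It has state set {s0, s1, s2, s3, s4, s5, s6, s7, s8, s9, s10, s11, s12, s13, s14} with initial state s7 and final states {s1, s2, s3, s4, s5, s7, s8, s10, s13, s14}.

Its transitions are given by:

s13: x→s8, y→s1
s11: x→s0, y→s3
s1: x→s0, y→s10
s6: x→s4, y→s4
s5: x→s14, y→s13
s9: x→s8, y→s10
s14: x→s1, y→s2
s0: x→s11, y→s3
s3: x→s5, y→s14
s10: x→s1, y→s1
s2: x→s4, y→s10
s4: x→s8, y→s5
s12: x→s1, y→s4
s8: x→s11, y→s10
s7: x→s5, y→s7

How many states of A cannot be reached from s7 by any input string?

BFS from s7 reaches {s0, s1, s2, s3, s4, s5, s7, s8, s10, s11, s13, s14}; the 3 state(s) s6, s9, s12 are never visited.

3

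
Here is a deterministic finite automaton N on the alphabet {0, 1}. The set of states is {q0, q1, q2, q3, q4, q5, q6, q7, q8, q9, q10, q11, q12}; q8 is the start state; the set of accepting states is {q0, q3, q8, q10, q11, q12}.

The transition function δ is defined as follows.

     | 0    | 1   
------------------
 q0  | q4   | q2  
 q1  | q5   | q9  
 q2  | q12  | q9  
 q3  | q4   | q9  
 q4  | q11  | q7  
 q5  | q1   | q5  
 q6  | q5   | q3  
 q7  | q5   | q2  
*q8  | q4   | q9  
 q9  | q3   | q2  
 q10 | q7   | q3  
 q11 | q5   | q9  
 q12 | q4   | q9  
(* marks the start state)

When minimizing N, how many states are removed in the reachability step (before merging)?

3

BFS from q8 reaches {q1, q2, q3, q4, q5, q7, q8, q9, q11, q12}; the 3 state(s) q0, q6, q10 are never visited.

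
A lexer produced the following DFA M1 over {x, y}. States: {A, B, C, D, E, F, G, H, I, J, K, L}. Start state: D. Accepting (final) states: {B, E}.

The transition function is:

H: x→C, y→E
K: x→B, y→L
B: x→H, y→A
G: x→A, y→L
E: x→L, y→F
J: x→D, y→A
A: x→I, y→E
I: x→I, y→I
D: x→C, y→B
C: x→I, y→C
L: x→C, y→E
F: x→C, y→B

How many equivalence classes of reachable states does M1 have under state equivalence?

Reachable states from the start: {A,B,C,D,E,F,H,I,L}. Unreachable: {G,J,K} — drop them.
P0 = {B,E} | {A,C,D,F,H,I,L}.
Refine {A,C,D,F,H,I,L} on symbol y: members go to different blocks, giving {A,D,F,H,L} and {C,I}.
The partition is now stable with 3 blocks: {B,E} | {A,D,F,H,L} | {C,I}.

3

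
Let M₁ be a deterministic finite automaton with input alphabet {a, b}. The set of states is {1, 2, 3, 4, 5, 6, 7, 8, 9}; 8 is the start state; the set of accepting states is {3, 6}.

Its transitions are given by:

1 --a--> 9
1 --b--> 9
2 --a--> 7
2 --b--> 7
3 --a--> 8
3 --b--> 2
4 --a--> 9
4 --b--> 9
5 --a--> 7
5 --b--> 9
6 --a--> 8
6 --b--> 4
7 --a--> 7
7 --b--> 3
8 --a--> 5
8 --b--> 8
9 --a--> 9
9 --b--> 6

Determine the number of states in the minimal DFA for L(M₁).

4

Reachable states from the start: {2,3,4,5,6,7,8,9}. Unreachable: {1} — drop them.
Initial partition by acceptance: {3,6} | {2,4,5,7,8,9}.
Split {2,4,5,7,8,9} by δ(·,b) → {2,4,5,8} and {7,9}.
On input a, block {2,4,5,8} splits into {2,4,5} and {8}.
Stable partition: {3,6} | {2,4,5} | {7,9} | {8} — 4 equivalence classes.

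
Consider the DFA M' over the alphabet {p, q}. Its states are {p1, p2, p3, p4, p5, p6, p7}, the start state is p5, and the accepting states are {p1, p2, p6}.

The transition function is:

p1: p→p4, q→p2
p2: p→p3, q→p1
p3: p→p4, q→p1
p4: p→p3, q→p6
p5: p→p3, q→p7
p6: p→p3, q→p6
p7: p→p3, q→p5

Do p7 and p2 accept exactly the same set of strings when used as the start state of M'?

No

All states are reachable from the start state.
Initial partition by acceptance: {p1,p2,p6} | {p3,p4,p5,p7}.
Split {p3,p4,p5,p7} by δ(·,q) → {p3,p4} and {p5,p7}.
No further refinement is possible. Final partition (3 blocks): {p1,p2,p6} | {p3,p4} | {p5,p7}.
p7 and p2 end up in different blocks, so they are distinguishable. For instance, the string 'ε' is accepted from only p2.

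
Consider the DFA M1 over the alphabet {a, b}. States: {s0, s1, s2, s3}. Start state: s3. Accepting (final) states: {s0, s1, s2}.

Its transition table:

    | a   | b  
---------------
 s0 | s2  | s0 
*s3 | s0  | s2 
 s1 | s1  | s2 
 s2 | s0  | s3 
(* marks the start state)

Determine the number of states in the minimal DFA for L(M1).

Reachable states from the start: {s0,s2,s3}. Unreachable: {s1} — drop them.
P0 = {s0,s2} | {s3}.
On input b, block {s0,s2} splits into {s0} and {s2}.
The partition is now stable with 3 blocks: {s0} | {s3} | {s2}.

3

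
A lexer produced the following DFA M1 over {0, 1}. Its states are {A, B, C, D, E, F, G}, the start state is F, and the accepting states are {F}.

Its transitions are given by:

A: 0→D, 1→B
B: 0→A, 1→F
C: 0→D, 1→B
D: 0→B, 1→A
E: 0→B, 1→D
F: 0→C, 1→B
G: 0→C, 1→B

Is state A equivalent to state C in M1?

Reachable states from the start: {A,B,C,D,F}. Unreachable: {E,G} — drop them.
Initial partition by acceptance: {F} | {A,B,C,D}.
On input 1, block {A,B,C,D} splits into {A,C,D} and {B}.
On input 0, block {A,C,D} splits into {A,C} and {D}.
Stable partition: {F} | {A,C} | {B} | {D} — 4 equivalence classes.
A and C lie in the same block of the stable partition, so they are equivalent — no string distinguishes them.

Yes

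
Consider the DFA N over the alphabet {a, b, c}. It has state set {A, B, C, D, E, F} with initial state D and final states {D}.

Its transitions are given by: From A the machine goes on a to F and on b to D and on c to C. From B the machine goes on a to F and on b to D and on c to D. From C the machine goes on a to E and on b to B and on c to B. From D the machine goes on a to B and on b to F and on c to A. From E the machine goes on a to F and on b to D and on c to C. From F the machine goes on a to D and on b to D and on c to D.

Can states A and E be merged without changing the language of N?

All states are reachable from the start state.
Initial partition by acceptance: {D} | {A,B,C,E,F}.
On input a, block {A,B,C,E,F} splits into {A,B,C,E} and {F}.
Split {A,B,C,E} by δ(·,a) → {A,B,E} and {C}.
On input c, block {A,B,E} splits into {A,E} and {B}.
No further refinement is possible. Final partition (5 blocks): {D} | {A,E} | {F} | {C} | {B}.
A and E lie in the same block of the stable partition, so they are equivalent — no string distinguishes them.

Yes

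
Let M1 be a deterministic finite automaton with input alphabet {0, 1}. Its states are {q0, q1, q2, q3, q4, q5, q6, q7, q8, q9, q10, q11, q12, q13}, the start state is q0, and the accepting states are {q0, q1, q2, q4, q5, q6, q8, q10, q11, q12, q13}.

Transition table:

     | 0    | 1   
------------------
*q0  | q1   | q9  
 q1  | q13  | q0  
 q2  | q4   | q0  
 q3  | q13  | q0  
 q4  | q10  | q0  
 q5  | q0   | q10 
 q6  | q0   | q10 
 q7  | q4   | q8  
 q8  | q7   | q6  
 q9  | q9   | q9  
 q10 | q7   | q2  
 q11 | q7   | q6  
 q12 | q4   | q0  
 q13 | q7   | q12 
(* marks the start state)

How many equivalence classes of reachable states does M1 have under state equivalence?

8

States {q3,q5,q11} cannot be reached from the start state, so discard them.
Initial partition by acceptance: {q0,q1,q2,q4,q6,q8,q10,q12,q13} | {q7,q9}.
Split {q0,q1,q2,q4,q6,q8,q10,q12,q13} by δ(·,0) → {q0,q1,q2,q4,q6,q12} and {q8,q10,q13}.
Refine {q0,q1,q2,q4,q6,q12} on symbol 0: members go to different blocks, giving {q0,q2,q6,q12} and {q1,q4}.
On input 0, block {q0,q2,q6,q12} splits into {q0,q2,q12} and {q6}.
Refine {q0,q2,q12} on symbol 1: members go to different blocks, giving {q2,q12} and {q0}.
Refine {q7,q9} on symbol 0: members go to different blocks, giving {q7} and {q9}.
Split {q8,q10,q13} by δ(·,1) → {q10,q13} and {q8}.
No further refinement is possible. Final partition (8 blocks): {q2,q12} | {q7} | {q10,q13} | {q1,q4} | {q6} | {q0} | {q9} | {q8}.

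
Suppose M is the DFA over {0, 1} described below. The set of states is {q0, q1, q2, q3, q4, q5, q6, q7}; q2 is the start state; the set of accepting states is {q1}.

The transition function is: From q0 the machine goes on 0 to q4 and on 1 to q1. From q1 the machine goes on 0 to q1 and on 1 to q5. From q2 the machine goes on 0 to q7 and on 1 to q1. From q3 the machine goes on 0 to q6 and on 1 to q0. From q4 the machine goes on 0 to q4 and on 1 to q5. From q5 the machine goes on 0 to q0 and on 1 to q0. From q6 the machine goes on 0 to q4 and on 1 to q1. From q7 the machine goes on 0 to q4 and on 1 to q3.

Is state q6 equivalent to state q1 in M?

Every state is reachable, so we keep all 8.
Start with accepting vs non-accepting: {q1} | {q0,q2,q3,q4,q5,q6,q7}.
On input 1, block {q0,q2,q3,q4,q5,q6,q7} splits into {q3,q4,q5,q7} and {q0,q2,q6}.
Refine {q3,q4,q5,q7} on symbol 0: members go to different blocks, giving {q3,q5} and {q4,q7}.
Stable partition: {q1} | {q3,q5} | {q0,q2,q6} | {q4,q7} — 4 equivalence classes.
q6 and q1 end up in different blocks, so they are distinguishable. For instance, the string 'ε' is accepted from only q1.

No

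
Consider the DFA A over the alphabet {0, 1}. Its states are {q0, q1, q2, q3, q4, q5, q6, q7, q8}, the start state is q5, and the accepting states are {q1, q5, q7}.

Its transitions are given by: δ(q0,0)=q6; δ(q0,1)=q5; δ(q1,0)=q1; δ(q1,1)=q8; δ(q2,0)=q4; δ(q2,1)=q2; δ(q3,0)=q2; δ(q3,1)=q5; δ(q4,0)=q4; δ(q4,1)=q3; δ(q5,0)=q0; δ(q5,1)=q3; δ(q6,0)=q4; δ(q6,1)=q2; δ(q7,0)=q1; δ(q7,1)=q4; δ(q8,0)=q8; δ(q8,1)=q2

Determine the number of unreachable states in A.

Starting at q5 and following transitions, the reachable set is {q0, q2, q3, q4, q5, q6}. That leaves q1, q7, q8 unreachable — 3 in total.

3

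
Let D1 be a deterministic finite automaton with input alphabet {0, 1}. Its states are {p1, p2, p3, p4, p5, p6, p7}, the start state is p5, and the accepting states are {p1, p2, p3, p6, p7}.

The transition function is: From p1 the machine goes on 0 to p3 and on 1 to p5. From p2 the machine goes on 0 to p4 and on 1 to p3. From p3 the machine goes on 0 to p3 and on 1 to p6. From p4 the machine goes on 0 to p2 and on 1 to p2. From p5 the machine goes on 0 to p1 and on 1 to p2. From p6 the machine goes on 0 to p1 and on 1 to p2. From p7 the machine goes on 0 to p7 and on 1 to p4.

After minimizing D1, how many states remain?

States {p7} cannot be reached from the start state, so discard them.
Start with accepting vs non-accepting: {p1,p2,p3,p6} | {p4,p5}.
On input 0, block {p1,p2,p3,p6} splits into {p1,p3,p6} and {p2}.
Split {p1,p3,p6} by δ(·,1) → {p1} and {p3} and {p6}.
On input 0, block {p4,p5} splits into {p4} and {p5}.
Stable partition: {p1} | {p4} | {p2} | {p3} | {p6} | {p5} — 6 equivalence classes.

6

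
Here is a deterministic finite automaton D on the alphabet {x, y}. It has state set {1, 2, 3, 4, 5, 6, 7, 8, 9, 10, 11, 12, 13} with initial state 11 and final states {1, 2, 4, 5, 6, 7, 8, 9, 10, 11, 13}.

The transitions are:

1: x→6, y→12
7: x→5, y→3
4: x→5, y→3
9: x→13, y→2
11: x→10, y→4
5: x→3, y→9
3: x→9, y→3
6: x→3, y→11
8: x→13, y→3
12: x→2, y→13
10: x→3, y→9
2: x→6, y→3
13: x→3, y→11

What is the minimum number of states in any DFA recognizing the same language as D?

4

States {1,7,8,12} cannot be reached from the start state, so discard them.
Initial partition by acceptance: {2,4,5,6,9,10,11,13} | {3}.
On input x, block {2,4,5,6,9,10,11,13} splits into {2,4,9,11} and {5,6,10,13}.
On input y, block {2,4,9,11} splits into {2,4} and {9,11}.
No further refinement is possible. Final partition (4 blocks): {2,4} | {3} | {5,6,10,13} | {9,11}.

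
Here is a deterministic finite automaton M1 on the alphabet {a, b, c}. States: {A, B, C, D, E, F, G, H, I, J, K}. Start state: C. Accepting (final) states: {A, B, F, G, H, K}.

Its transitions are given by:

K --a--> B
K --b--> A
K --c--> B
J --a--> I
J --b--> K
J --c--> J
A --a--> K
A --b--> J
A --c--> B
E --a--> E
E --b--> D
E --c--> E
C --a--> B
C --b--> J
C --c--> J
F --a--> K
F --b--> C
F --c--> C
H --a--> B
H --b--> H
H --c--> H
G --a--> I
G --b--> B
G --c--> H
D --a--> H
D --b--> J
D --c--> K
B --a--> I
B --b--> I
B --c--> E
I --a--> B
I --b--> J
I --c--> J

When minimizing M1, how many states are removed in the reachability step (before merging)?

BFS from C reaches {A, B, C, D, E, H, I, J, K}; the 2 state(s) F, G are never visited.

2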